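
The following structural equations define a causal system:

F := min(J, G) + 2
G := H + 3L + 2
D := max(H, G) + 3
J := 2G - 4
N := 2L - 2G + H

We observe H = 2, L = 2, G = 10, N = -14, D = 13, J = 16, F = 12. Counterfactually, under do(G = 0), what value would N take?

The intervention breaks the incoming arrows to G: G := H + 3L + 2 no longer applies, and G = 0.
N = 2L - 2G + H  [with L=2, G=0, H=2]  = 6

6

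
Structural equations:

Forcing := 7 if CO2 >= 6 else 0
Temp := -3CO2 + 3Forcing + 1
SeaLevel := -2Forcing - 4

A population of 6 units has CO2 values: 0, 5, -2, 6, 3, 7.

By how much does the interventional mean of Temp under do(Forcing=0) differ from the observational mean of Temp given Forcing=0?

-5

do(Forcing=0) breaks Forcing's dependence on CO2. With Forcing=0 fixed, Temp across the units is 1, -14, 7, -17, -8, -20, mean -8.5.
Conditioning on Forcing=0 selects the 4 unit(s) with CO2 ∈ {0, 5, -2, 3}. Their Temp values: 1, -14, 7, -8. Mean = -3.5.
Difference = -8.5 − (-3.5) = -5.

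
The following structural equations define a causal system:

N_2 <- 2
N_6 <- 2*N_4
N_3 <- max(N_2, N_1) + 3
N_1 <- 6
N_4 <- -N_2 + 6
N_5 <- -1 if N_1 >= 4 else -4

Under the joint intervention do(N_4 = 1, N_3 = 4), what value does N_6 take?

2

The joint intervention fixes N_4 = 1, N_3 = 4, removing each variable's own equation.
N_6 = 2*N_4  [with N_4=1]  = 2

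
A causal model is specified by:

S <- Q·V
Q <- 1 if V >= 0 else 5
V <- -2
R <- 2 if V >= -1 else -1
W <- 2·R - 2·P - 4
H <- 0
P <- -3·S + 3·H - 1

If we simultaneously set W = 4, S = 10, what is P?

Setting W = 4, S = 10 by intervention discards those variables' equations.
P = -3·S + 3·H - 1  [with S=10, H=0]  = -31

-31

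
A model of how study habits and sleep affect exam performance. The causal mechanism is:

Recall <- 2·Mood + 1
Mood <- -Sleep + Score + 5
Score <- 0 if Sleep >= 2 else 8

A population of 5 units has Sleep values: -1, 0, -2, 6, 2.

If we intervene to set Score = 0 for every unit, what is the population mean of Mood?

4

Under do(Score=0), Score's equation is replaced by Score=0 for every unit. Per-unit Mood: 6, 5, 7, -1, 3. Mean = 4.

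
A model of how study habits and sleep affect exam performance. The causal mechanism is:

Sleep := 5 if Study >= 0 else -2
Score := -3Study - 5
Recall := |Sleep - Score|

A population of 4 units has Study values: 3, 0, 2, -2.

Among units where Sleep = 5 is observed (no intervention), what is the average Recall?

Conditioning on Sleep=5 selects the 3 unit(s) with Study ∈ {3, 0, 2}. Their Recall values: 19, 10, 16. Mean = 15.

15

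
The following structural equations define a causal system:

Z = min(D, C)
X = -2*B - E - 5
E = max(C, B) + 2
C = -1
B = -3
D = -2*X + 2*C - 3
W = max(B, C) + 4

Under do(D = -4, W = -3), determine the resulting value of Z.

Under do(D = -4, W = -3), each intervened variable's structural equation is replaced by its fixed value.
Z = min(D, C)  [with D=-4, C=-1]  = -4

-4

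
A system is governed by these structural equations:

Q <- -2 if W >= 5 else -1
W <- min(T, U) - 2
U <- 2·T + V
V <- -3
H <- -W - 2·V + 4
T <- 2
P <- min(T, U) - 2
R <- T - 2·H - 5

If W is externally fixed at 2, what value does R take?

The intervention breaks the incoming arrows to W: W <- min(T, U) - 2 no longer applies, and W = 2.
H = -W - 2·V + 4  [with W=2, V=-3]  = 8
R = T - 2·H - 5  [with T=2, H=8]  = -19

-19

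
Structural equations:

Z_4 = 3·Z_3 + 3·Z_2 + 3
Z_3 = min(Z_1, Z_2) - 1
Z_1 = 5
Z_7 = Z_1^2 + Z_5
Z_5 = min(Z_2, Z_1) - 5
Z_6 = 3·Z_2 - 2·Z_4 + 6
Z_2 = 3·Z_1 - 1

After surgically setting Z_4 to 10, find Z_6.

Under do(Z_4=10), the mechanism Z_4 = 3·Z_3 + 3·Z_2 + 3 is discarded; Z_4 is fixed at 10.
Z_2 = 3·Z_1 - 1  [with Z_1=5]  = 14
Z_6 = 3·Z_2 - 2·Z_4 + 6  [with Z_2=14, Z_4=10]  = 28

28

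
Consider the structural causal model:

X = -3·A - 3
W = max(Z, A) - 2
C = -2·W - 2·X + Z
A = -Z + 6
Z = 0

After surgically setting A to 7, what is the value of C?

do(A=7) replaces the equation A = -Z + 6 with the constant A = 7.
X = -3·A - 3  [with A=7]  = -24
W = max(Z, A) - 2  [with Z=0, A=7]  = 5
C = -2·W - 2·X + Z  [with W=5, X=-24, Z=0]  = 38

38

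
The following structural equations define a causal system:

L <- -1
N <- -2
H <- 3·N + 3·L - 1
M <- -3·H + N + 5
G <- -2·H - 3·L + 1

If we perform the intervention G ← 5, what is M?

33

The intervention breaks the incoming arrows to G: G <- -2·H - 3·L + 1 no longer applies, and G = 5.
Since M is not a descendant of the intervened variable, it is unaffected.
H = 3·N + 3·L - 1  [with N=-2, L=-1]  = -10
M = -3·H + N + 5  [with H=-10, N=-2]  = 33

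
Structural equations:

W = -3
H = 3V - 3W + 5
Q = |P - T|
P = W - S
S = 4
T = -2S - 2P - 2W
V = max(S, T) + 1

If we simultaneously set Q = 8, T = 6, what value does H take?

Setting Q = 8, T = 6 by intervention discards those variables' equations.
V = max(S, T) + 1  [with S=4, T=6]  = 7
H = 3V - 3W + 5  [with V=7, W=-3]  = 35

35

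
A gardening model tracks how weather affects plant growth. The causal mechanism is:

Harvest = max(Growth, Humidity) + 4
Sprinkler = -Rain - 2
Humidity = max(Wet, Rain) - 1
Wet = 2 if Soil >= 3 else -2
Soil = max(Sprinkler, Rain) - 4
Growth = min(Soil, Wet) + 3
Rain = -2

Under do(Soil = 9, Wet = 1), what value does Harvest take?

Under do(Soil = 9, Wet = 1), each intervened variable's structural equation is replaced by its fixed value.
Growth = min(Soil, Wet) + 3  [with Soil=9, Wet=1]  = 4
Humidity = max(Wet, Rain) - 1  [with Wet=1, Rain=-2]  = 0
Harvest = max(Growth, Humidity) + 4  [with Growth=4, Humidity=0]  = 8

8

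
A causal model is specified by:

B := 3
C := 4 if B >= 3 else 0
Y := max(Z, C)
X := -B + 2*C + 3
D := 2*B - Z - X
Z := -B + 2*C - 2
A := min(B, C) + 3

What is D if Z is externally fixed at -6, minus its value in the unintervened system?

The intervention breaks the incoming arrows to Z: Z := -B + 2*C - 2 no longer applies, and Z = -6.
C = 4 if B >= 3 else 0  [with B=3]  = 4
X = -B + 2*C + 3  [with B=3, C=4]  = 8
D = 2*B - Z - X  [with B=3, Z=-6, X=8]  = 4
Without intervention: C = 4 if B >= 3 else 0  [with B=3]  = 4; Z = -B + 2*C - 2  [with B=3, C=4]  = 3; X = -B + 2*C + 3  [with B=3, C=4]  = 8; D = 2*B - Z - X  [with B=3, Z=3, X=8]  = -5.
Change = 4 − (-5) = 9.

9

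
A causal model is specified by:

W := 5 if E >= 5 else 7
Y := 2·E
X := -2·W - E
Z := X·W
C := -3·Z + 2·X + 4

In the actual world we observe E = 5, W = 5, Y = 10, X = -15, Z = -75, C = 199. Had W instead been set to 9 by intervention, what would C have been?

579

Under do(W=9), the mechanism W := 5 if E >= 5 else 7 is discarded; W is fixed at 9.
X = -2·W - E  [with W=9, E=5]  = -23
Z = X·W  [with X=-23, W=9]  = -207
C = -3·Z + 2·X + 4  [with Z=-207, X=-23]  = 579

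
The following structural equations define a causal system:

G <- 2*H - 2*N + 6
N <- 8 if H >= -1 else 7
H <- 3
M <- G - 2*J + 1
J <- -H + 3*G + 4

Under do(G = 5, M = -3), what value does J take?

16

The joint intervention fixes G = 5, M = -3, removing each variable's own equation.
J = -H + 3*G + 4  [with H=3, G=5]  = 16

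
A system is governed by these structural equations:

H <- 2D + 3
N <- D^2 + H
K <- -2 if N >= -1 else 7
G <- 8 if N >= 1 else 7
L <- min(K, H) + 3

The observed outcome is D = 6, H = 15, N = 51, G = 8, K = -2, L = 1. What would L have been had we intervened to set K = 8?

The intervention breaks the incoming arrows to K: K <- -2 if N >= -1 else 7 no longer applies, and K = 8.
H = 2D + 3  [with D=6]  = 15
L = min(K, H) + 3  [with K=8, H=15]  = 11

11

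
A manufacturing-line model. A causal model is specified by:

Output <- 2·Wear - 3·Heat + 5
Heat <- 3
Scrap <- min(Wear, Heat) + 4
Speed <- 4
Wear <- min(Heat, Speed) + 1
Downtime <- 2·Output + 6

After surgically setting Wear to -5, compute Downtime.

-22

The intervention breaks the incoming arrows to Wear: Wear <- min(Heat, Speed) + 1 no longer applies, and Wear = -5.
Output = 2·Wear - 3·Heat + 5  [with Wear=-5, Heat=3]  = -14
Downtime = 2·Output + 6  [with Output=-14]  = -22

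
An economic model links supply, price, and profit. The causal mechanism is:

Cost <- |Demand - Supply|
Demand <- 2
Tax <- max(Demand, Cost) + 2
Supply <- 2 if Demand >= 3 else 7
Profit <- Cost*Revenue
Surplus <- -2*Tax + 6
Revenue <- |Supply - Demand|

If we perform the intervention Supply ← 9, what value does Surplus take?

Under do(Supply=9), the mechanism Supply <- 2 if Demand >= 3 else 7 is discarded; Supply is fixed at 9.
Cost = |Demand - Supply|  [with Demand=2, Supply=9]  = 7
Tax = max(Demand, Cost) + 2  [with Demand=2, Cost=7]  = 9
Surplus = -2*Tax + 6  [with Tax=9]  = -12

-12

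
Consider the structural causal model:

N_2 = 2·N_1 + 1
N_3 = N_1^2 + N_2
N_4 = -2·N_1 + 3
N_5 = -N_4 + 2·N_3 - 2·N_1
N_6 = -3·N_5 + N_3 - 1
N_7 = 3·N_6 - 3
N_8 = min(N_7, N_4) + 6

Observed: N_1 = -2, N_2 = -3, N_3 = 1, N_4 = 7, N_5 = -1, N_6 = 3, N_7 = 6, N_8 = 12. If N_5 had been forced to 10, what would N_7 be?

-93

Under do(N_5=10), the mechanism N_5 = -N_4 + 2·N_3 - 2·N_1 is discarded; N_5 is fixed at 10.
N_2 = 2·N_1 + 1  [with N_1=-2]  = -3
N_3 = N_1^2 + N_2  [with N_1=-2, N_2=-3]  = 1
N_6 = -3·N_5 + N_3 - 1  [with N_5=10, N_3=1]  = -30
N_7 = 3·N_6 - 3  [with N_6=-30]  = -93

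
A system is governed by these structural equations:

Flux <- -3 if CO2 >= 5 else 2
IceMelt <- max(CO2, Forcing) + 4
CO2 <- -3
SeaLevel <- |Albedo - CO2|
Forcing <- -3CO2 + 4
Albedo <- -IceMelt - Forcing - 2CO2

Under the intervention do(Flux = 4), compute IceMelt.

17

do(Flux=4) replaces the equation Flux <- -3 if CO2 >= 5 else 2 with the constant Flux = 4.
IceMelt is not downstream of the intervention, so its value is determined by the original equations.
Forcing = -3CO2 + 4  [with CO2=-3]  = 13
IceMelt = max(CO2, Forcing) + 4  [with CO2=-3, Forcing=13]  = 17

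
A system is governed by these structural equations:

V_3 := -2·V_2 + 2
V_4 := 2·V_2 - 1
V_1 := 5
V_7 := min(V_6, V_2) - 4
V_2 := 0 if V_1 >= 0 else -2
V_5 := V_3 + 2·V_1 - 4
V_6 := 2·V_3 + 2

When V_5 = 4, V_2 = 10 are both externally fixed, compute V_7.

-38

Setting V_5 = 4, V_2 = 10 by intervention discards those variables' equations.
V_3 = -2·V_2 + 2  [with V_2=10]  = -18
V_6 = 2·V_3 + 2  [with V_3=-18]  = -34
V_7 = min(V_6, V_2) - 4  [with V_6=-34, V_2=10]  = -38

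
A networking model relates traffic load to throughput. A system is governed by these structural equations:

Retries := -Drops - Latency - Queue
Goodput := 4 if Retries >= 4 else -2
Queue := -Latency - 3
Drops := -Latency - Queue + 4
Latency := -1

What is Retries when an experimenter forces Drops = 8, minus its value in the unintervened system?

-1

The intervention breaks the incoming arrows to Drops: Drops := -Latency - Queue + 4 no longer applies, and Drops = 8.
Queue = -Latency - 3  [with Latency=-1]  = -2
Retries = -Drops - Latency - Queue  [with Drops=8, Latency=-1, Queue=-2]  = -5
Without intervention: Queue = -Latency - 3  [with Latency=-1]  = -2; Drops = -Latency - Queue + 4  [with Latency=-1, Queue=-2]  = 7; Retries = -Drops - Latency - Queue  [with Drops=7, Latency=-1, Queue=-2]  = -4.
Change = -5 − (-4) = -1.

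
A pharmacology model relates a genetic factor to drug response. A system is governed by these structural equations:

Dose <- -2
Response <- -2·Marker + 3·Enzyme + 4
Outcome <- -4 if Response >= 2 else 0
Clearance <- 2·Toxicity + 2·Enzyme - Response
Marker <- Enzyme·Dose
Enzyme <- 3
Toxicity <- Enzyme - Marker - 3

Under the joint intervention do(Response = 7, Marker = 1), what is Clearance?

The joint intervention fixes Response = 7, Marker = 1, removing each variable's own equation.
Toxicity = Enzyme - Marker - 3  [with Enzyme=3, Marker=1]  = -1
Clearance = 2·Toxicity + 2·Enzyme - Response  [with Toxicity=-1, Enzyme=3, Response=7]  = -3

-3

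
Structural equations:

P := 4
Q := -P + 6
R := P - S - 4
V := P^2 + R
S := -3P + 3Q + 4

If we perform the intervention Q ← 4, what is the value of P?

4

Under do(Q=4), the mechanism Q := -P + 6 is discarded; Q is fixed at 4.
P is not downstream of the intervention, so its value is determined by the original equations.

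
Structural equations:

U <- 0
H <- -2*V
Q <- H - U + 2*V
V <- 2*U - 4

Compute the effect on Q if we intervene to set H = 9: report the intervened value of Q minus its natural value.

The intervention breaks the incoming arrows to H: H <- -2*V no longer applies, and H = 9.
V = 2*U - 4  [with U=0]  = -4
Q = H - U + 2*V  [with H=9, U=0, V=-4]  = 1
Without intervention: V = 2*U - 4  [with U=0]  = -4; H = -2*V  [with V=-4]  = 8; Q = H - U + 2*V  [with H=8, U=0, V=-4]  = 0.
Change = 1 − 0 = 1.

1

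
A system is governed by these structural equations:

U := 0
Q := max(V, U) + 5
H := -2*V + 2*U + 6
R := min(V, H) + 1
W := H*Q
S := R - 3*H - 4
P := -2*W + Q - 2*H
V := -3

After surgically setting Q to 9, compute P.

-231

The intervention breaks the incoming arrows to Q: Q := max(V, U) + 5 no longer applies, and Q = 9.
H = -2*V + 2*U + 6  [with V=-3, U=0]  = 12
W = H*Q  [with H=12, Q=9]  = 108
P = -2*W + Q - 2*H  [with W=108, Q=9, H=12]  = -231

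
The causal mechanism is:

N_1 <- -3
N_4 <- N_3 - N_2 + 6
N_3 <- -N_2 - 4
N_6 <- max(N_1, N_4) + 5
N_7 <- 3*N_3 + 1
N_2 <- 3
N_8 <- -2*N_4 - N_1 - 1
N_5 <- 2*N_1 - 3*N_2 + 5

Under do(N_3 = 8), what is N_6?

The intervention breaks the incoming arrows to N_3: N_3 <- -N_2 - 4 no longer applies, and N_3 = 8.
N_4 = N_3 - N_2 + 6  [with N_3=8, N_2=3]  = 11
N_6 = max(N_1, N_4) + 5  [with N_1=-3, N_4=11]  = 16

16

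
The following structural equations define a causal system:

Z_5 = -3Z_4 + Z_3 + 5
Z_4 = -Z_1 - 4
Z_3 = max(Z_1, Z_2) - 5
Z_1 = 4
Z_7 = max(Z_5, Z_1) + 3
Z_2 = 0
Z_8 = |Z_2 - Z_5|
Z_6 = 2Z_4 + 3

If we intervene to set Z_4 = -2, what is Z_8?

10

do(Z_4=-2) replaces the equation Z_4 = -Z_1 - 4 with the constant Z_4 = -2.
Z_3 = max(Z_1, Z_2) - 5  [with Z_1=4, Z_2=0]  = -1
Z_5 = -3Z_4 + Z_3 + 5  [with Z_4=-2, Z_3=-1]  = 10
Z_8 = |Z_2 - Z_5|  [with Z_2=0, Z_5=10]  = 10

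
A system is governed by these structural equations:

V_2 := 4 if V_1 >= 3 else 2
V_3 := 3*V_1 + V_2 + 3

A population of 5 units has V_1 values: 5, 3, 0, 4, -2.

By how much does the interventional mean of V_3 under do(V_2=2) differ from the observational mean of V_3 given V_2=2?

9

The intervention sets V_2=2 in all 5 units regardless of V_1. Recomputing V_3 per unit gives 20, 14, 5, 17, -1; average 11.
E[V_3|V_2=2] averages over only the 2 units with V_2=2 (V_1 = 0, -2): V_3 = 5, -1, mean 2.
Difference = 11 − 2 = 9.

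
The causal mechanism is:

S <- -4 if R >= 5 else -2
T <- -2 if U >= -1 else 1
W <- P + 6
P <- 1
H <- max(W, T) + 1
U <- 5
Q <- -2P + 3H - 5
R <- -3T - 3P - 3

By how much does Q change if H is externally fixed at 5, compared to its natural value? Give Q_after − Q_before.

Intervening sets H = 5 and removes its equation (H <- max(W, T) + 1).
Q = -2P + 3H - 5  [with P=1, H=5]  = 8
Without intervention: T = -2 if U >= -1 else 1  [with U=5]  = -2; W = P + 6  [with P=1]  = 7; H = max(W, T) + 1  [with W=7, T=-2]  = 8; Q = -2P + 3H - 5  [with P=1, H=8]  = 17.
Change = 8 − 17 = -9.

-9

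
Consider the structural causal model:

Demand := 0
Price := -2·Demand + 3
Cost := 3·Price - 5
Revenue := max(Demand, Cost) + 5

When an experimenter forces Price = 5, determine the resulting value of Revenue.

15

Under do(Price=5), the mechanism Price := -2·Demand + 3 is discarded; Price is fixed at 5.
Cost = 3·Price - 5  [with Price=5]  = 10
Revenue = max(Demand, Cost) + 5  [with Demand=0, Cost=10]  = 15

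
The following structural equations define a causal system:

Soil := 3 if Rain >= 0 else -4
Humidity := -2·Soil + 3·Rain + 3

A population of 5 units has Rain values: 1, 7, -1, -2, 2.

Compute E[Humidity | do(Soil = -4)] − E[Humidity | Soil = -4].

8.7

do(Soil=-4) breaks Soil's dependence on Rain. With Soil=-4 fixed, Humidity across the units is 14, 32, 8, 5, 17, mean 15.2.
Conditioning on Soil=-4 selects the 2 unit(s) with Rain ∈ {-1, -2}. Their Humidity values: 8, 5. Mean = 6.5.
Difference = 15.2 − 6.5 = 8.7.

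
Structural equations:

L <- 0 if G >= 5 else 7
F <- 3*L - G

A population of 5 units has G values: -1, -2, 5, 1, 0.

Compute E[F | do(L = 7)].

The intervention sets L=7 in all 5 units regardless of G. Recomputing F per unit gives 22, 23, 16, 20, 21; average 20.4.

20.4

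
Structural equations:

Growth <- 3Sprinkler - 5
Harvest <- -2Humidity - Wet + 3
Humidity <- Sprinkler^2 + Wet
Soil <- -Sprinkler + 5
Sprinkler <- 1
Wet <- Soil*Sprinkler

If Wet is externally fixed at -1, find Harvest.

4

The intervention breaks the incoming arrows to Wet: Wet <- Soil*Sprinkler no longer applies, and Wet = -1.
Humidity = Sprinkler^2 + Wet  [with Sprinkler=1, Wet=-1]  = 0
Harvest = -2Humidity - Wet + 3  [with Humidity=0, Wet=-1]  = 4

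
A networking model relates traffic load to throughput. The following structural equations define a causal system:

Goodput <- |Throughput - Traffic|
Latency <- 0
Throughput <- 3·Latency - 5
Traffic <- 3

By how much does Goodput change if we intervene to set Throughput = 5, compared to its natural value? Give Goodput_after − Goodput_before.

The intervention breaks the incoming arrows to Throughput: Throughput <- 3·Latency - 5 no longer applies, and Throughput = 5.
Goodput = |Throughput - Traffic|  [with Throughput=5, Traffic=3]  = 2
Without intervention: Throughput = 3·Latency - 5  [with Latency=0]  = -5; Goodput = |Throughput - Traffic|  [with Throughput=-5, Traffic=3]  = 8.
Change = 2 − 8 = -6.

-6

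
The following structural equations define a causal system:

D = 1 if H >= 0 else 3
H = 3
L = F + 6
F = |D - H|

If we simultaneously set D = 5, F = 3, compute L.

9

Setting D = 5, F = 3 by intervention discards those variables' equations.
L = F + 6  [with F=3]  = 9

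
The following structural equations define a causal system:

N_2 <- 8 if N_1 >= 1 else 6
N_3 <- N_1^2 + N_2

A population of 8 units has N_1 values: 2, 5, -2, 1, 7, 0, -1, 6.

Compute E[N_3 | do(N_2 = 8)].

The intervention sets N_2=8 in all 8 units regardless of N_1. Recomputing N_3 per unit gives 12, 33, 12, 9, 57, 8, 9, 44; average 23.

23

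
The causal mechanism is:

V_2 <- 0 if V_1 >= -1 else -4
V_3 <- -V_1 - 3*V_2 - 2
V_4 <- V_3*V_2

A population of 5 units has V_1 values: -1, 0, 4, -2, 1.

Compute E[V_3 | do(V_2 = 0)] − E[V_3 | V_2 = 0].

0.6

The intervention sets V_2=0 in all 5 units regardless of V_1. Recomputing V_3 per unit gives -1, -2, -6, 0, -3; average -2.4.
Observing V_2=0 restricts to units where V_2's equation naturally yields 0: V_1 ∈ {-1, 0, 4, 1}. In that subpopulation V_3 = -1, -2, -6, -3, mean -3.
Difference = -2.4 − (-3) = 0.6.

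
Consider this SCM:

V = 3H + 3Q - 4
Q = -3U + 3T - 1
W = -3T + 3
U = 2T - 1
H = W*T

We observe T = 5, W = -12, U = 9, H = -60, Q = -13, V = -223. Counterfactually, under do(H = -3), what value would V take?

-52

Under do(H=-3), the mechanism H = W*T is discarded; H is fixed at -3.
U = 2T - 1  [with T=5]  = 9
Q = -3U + 3T - 1  [with U=9, T=5]  = -13
V = 3H + 3Q - 4  [with H=-3, Q=-13]  = -52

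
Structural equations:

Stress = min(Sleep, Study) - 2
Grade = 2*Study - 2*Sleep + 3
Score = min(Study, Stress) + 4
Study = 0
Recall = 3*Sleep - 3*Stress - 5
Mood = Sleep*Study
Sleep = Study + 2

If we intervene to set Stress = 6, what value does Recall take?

-17

The intervention breaks the incoming arrows to Stress: Stress = min(Sleep, Study) - 2 no longer applies, and Stress = 6.
Sleep = Study + 2  [with Study=0]  = 2
Recall = 3*Sleep - 3*Stress - 5  [with Sleep=2, Stress=6]  = -17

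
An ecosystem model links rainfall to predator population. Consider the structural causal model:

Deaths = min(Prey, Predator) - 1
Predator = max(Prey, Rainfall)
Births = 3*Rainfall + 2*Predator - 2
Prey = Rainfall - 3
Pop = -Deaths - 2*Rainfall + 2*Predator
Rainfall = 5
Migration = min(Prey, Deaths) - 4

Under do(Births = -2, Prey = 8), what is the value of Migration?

3

The joint intervention fixes Births = -2, Prey = 8, removing each variable's own equation.
Predator = max(Prey, Rainfall)  [with Prey=8, Rainfall=5]  = 8
Deaths = min(Prey, Predator) - 1  [with Prey=8, Predator=8]  = 7
Migration = min(Prey, Deaths) - 4  [with Prey=8, Deaths=7]  = 3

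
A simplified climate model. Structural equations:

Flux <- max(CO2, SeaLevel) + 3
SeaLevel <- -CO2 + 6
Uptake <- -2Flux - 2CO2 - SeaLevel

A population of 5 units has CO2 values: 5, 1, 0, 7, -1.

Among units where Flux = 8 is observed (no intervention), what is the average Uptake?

-25

Conditioning on Flux=8 selects the 2 unit(s) with CO2 ∈ {5, 1}. Their Uptake values: -27, -23. Mean = -25.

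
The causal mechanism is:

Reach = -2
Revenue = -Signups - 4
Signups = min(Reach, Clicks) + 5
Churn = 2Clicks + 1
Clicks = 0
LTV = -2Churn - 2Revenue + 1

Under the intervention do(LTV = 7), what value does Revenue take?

-7

do(LTV=7) replaces the equation LTV = -2Churn - 2Revenue + 1 with the constant LTV = 7.
Since Revenue is not a descendant of the intervened variable, it is unaffected.
Signups = min(Reach, Clicks) + 5  [with Reach=-2, Clicks=0]  = 3
Revenue = -Signups - 4  [with Signups=3]  = -7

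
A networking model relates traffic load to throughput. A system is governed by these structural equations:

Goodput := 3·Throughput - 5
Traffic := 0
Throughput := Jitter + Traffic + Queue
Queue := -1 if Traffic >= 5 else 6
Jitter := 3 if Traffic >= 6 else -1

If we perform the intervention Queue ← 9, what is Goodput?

19

do(Queue=9) replaces the equation Queue := -1 if Traffic >= 5 else 6 with the constant Queue = 9.
Jitter = 3 if Traffic >= 6 else -1  [with Traffic=0]  = -1
Throughput = Jitter + Traffic + Queue  [with Jitter=-1, Traffic=0, Queue=9]  = 8
Goodput = 3·Throughput - 5  [with Throughput=8]  = 19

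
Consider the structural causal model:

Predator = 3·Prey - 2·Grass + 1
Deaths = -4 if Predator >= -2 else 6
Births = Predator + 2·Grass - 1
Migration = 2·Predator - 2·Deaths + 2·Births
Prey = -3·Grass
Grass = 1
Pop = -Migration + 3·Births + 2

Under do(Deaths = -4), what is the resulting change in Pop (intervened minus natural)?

Under do(Deaths=-4), the mechanism Deaths = -4 if Predator >= -2 else 6 is discarded; Deaths is fixed at -4.
Prey = -3·Grass  [with Grass=1]  = -3
Predator = 3·Prey - 2·Grass + 1  [with Prey=-3, Grass=1]  = -10
Births = Predator + 2·Grass - 1  [with Predator=-10, Grass=1]  = -9
Migration = 2·Predator - 2·Deaths + 2·Births  [with Predator=-10, Deaths=-4, Births=-9]  = -30
Pop = -Migration + 3·Births + 2  [with Migration=-30, Births=-9]  = 5
Without intervention: Prey = -3·Grass  [with Grass=1]  = -3; Predator = 3·Prey - 2·Grass + 1  [with Prey=-3, Grass=1]  = -10; Births = Predator + 2·Grass - 1  [with Predator=-10, Grass=1]  = -9; Deaths = -4 if Predator >= -2 else 6  [with Predator=-10]  = 6; Migration = 2·Predator - 2·Deaths + 2·Births  [with Predator=-10, Deaths=6, Births=-9]  = -50; Pop = -Migration + 3·Births + 2  [with Migration=-50, Births=-9]  = 25.
Change = 5 − 25 = -20.

-20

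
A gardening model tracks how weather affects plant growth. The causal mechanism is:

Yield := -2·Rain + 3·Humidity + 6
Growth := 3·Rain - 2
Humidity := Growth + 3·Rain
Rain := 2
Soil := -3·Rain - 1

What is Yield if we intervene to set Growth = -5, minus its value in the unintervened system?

do(Growth=-5) replaces the equation Growth := 3·Rain - 2 with the constant Growth = -5.
Humidity = Growth + 3·Rain  [with Growth=-5, Rain=2]  = 1
Yield = -2·Rain + 3·Humidity + 6  [with Rain=2, Humidity=1]  = 5
Without intervention: Growth = 3·Rain - 2  [with Rain=2]  = 4; Humidity = Growth + 3·Rain  [with Growth=4, Rain=2]  = 10; Yield = -2·Rain + 3·Humidity + 6  [with Rain=2, Humidity=10]  = 32.
Change = 5 − 32 = -27.

-27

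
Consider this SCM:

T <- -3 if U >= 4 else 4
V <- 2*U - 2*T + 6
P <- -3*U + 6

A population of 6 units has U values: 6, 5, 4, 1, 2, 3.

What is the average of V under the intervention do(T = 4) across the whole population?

The intervention sets T=4 in all 6 units regardless of U. Recomputing V per unit gives 10, 8, 6, 0, 2, 4; average 5.

5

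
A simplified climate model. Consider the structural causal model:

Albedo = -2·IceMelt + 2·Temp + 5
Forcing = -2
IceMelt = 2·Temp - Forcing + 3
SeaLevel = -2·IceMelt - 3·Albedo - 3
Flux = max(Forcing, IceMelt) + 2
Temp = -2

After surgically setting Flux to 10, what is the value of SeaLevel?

-2

do(Flux=10) replaces the equation Flux = max(Forcing, IceMelt) + 2 with the constant Flux = 10.
Since SeaLevel is not a descendant of the intervened variable, it is unaffected.
IceMelt = 2·Temp - Forcing + 3  [with Temp=-2, Forcing=-2]  = 1
Albedo = -2·IceMelt + 2·Temp + 5  [with IceMelt=1, Temp=-2]  = -1
SeaLevel = -2·IceMelt - 3·Albedo - 3  [with IceMelt=1, Albedo=-1]  = -2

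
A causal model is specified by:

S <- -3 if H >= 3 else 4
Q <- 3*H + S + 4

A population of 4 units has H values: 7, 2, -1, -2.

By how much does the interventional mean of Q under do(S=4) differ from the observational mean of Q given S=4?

5.5

The intervention sets S=4 in all 4 units regardless of H. Recomputing Q per unit gives 29, 14, 5, 2; average 12.5.
Conditioning on S=4 selects the 3 unit(s) with H ∈ {2, -1, -2}. Their Q values: 14, 5, 2. Mean = 7.
Difference = 12.5 − 7 = 5.5.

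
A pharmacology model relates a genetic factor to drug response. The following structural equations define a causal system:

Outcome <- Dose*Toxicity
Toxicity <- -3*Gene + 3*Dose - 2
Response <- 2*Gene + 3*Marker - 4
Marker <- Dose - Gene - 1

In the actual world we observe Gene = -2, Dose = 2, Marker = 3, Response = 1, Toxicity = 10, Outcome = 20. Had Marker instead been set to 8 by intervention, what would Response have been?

16

The intervention breaks the incoming arrows to Marker: Marker <- Dose - Gene - 1 no longer applies, and Marker = 8.
Response = 2*Gene + 3*Marker - 4  [with Gene=-2, Marker=8]  = 16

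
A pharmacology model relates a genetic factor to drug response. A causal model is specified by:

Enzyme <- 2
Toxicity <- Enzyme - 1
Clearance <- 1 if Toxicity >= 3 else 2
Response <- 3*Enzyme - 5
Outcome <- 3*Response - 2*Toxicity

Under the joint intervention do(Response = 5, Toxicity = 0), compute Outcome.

Under do(Response = 5, Toxicity = 0), each intervened variable's structural equation is replaced by its fixed value.
Outcome = 3*Response - 2*Toxicity  [with Response=5, Toxicity=0]  = 15

15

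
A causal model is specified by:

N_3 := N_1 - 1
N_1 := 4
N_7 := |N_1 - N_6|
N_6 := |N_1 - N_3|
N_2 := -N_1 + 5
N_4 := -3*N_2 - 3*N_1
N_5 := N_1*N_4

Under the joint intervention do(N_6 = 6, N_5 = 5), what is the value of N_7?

2

Setting N_6 = 6, N_5 = 5 by intervention discards those variables' equations.
N_7 = |N_1 - N_6|  [with N_1=4, N_6=6]  = 2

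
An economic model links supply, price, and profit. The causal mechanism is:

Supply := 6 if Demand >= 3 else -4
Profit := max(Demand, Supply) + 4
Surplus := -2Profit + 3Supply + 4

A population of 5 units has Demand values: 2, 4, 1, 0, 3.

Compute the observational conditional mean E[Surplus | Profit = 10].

Conditioning on Profit=10 selects the 2 unit(s) with Demand ∈ {4, 3}. Their Surplus values: 2, 2. Mean = 2.

2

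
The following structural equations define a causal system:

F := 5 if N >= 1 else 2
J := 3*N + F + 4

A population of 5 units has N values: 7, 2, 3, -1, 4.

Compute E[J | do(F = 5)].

18

The intervention sets F=5 in all 5 units regardless of N. Recomputing J per unit gives 30, 15, 18, 6, 21; average 18.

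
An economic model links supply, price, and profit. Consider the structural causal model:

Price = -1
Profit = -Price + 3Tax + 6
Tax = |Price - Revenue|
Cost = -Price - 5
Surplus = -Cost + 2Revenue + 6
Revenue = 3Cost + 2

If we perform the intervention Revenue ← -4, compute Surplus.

2

The intervention breaks the incoming arrows to Revenue: Revenue = 3Cost + 2 no longer applies, and Revenue = -4.
Cost = -Price - 5  [with Price=-1]  = -4
Surplus = -Cost + 2Revenue + 6  [with Cost=-4, Revenue=-4]  = 2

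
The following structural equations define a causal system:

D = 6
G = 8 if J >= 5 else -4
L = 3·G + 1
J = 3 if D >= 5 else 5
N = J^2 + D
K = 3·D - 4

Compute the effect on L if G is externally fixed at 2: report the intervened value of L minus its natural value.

18

The intervention breaks the incoming arrows to G: G = 8 if J >= 5 else -4 no longer applies, and G = 2.
L = 3·G + 1  [with G=2]  = 7
Without intervention: J = 3 if D >= 5 else 5  [with D=6]  = 3; G = 8 if J >= 5 else -4  [with J=3]  = -4; L = 3·G + 1  [with G=-4]  = -11.
Change = 7 − (-11) = 18.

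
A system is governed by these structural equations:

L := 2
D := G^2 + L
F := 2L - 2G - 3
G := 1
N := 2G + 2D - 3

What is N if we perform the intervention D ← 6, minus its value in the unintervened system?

6

Intervening sets D = 6 and removes its equation (D := G^2 + L).
N = 2G + 2D - 3  [with G=1, D=6]  = 11
Without intervention: D = G^2 + L  [with G=1, L=2]  = 3; N = 2G + 2D - 3  [with G=1, D=3]  = 5.
Change = 11 − 5 = 6.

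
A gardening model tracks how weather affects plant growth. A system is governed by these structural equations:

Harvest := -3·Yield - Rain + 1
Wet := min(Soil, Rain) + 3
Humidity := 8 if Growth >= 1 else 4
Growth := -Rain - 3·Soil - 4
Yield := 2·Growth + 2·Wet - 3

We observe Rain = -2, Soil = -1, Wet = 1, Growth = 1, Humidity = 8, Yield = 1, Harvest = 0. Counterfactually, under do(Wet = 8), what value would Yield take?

15

The intervention breaks the incoming arrows to Wet: Wet := min(Soil, Rain) + 3 no longer applies, and Wet = 8.
Growth = -Rain - 3·Soil - 4  [with Rain=-2, Soil=-1]  = 1
Yield = 2·Growth + 2·Wet - 3  [with Growth=1, Wet=8]  = 15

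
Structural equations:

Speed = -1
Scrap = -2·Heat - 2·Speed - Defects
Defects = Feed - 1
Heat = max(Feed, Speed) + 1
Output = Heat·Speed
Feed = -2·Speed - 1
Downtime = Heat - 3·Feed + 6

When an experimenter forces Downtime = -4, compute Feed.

1

Under do(Downtime=-4), the mechanism Downtime = Heat - 3·Feed + 6 is discarded; Downtime is fixed at -4.
Feed is not downstream of the intervention, so its value is determined by the original equations.
Feed = -2·Speed - 1  [with Speed=-1]  = 1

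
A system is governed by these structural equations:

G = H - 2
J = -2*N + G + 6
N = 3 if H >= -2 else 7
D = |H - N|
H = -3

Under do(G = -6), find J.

Intervening sets G = -6 and removes its equation (G = H - 2).
N = 3 if H >= -2 else 7  [with H=-3]  = 7
J = -2*N + G + 6  [with N=7, G=-6]  = -14

-14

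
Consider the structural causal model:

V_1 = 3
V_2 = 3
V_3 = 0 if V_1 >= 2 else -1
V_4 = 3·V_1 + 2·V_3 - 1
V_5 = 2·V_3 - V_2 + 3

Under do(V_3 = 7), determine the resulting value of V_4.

22

The intervention breaks the incoming arrows to V_3: V_3 = 0 if V_1 >= 2 else -1 no longer applies, and V_3 = 7.
V_4 = 3·V_1 + 2·V_3 - 1  [with V_1=3, V_3=7]  = 22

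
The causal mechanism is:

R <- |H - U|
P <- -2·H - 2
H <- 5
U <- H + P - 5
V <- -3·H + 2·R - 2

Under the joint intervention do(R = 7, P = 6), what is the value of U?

6

Setting R = 7, P = 6 by intervention discards those variables' equations.
U = H + P - 5  [with H=5, P=6]  = 6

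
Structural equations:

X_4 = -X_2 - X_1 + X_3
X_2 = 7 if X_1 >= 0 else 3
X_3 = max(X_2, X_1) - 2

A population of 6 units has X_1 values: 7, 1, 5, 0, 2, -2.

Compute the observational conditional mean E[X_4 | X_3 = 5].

-5

Conditioning on X_3=5 selects the 5 unit(s) with X_1 ∈ {7, 1, 5, 0, 2}. Their X_4 values: -9, -3, -7, -2, -4. Mean = -5.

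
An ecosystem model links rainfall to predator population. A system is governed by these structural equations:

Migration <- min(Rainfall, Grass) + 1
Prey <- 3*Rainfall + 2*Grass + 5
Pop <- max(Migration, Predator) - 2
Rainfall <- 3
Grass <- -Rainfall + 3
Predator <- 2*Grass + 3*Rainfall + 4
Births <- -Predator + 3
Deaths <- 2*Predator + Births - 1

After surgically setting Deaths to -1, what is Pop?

11

Intervening sets Deaths = -1 and removes its equation (Deaths <- 2*Predator + Births - 1).
Pop is not downstream of the intervention, so its value is determined by the original equations.
Grass = -Rainfall + 3  [with Rainfall=3]  = 0
Predator = 2*Grass + 3*Rainfall + 4  [with Grass=0, Rainfall=3]  = 13
Migration = min(Rainfall, Grass) + 1  [with Rainfall=3, Grass=0]  = 1
Pop = max(Migration, Predator) - 2  [with Migration=1, Predator=13]  = 11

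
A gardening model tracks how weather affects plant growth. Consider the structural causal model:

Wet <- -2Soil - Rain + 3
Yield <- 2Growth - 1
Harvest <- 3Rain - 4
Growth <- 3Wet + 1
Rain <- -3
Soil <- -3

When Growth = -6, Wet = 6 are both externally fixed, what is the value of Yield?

The joint intervention fixes Growth = -6, Wet = 6, removing each variable's own equation.
Yield = 2Growth - 1  [with Growth=-6]  = -13

-13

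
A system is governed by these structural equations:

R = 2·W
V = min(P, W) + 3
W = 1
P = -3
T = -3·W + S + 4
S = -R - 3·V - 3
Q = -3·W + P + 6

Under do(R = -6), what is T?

Under do(R=-6), the mechanism R = 2·W is discarded; R is fixed at -6.
V = min(P, W) + 3  [with P=-3, W=1]  = 0
S = -R - 3·V - 3  [with R=-6, V=0]  = 3
T = -3·W + S + 4  [with W=1, S=3]  = 4

4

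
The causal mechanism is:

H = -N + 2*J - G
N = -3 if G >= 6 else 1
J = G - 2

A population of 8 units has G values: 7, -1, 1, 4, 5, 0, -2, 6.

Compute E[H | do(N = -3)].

Every unit gets N=-3 under the intervention. H values become 6, -2, 0, 3, 4, -1, -3, 5; E[H|do(N=-3)] = 1.5.

1.5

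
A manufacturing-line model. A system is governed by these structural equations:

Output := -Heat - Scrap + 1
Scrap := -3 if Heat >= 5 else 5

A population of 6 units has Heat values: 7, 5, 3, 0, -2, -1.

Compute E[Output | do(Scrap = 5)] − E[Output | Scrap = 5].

-2

Under do(Scrap=5), Scrap's equation is replaced by Scrap=5 for every unit. Per-unit Output: -11, -9, -7, -4, -2, -3. Mean = -6.
Conditioning on Scrap=5 selects the 4 unit(s) with Heat ∈ {3, 0, -2, -1}. Their Output values: -7, -4, -2, -3. Mean = -4.
Difference = -6 − (-4) = -2.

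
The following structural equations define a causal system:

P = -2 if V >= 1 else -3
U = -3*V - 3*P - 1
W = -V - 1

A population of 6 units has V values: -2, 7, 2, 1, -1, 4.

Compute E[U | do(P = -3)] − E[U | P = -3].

-10

do(P=-3) breaks P's dependence on V. With P=-3 fixed, U across the units is 14, -13, 2, 5, 11, -4, mean 2.5.
E[U|P=-3] averages over only the 2 units with P=-3 (V = -2, -1): U = 14, 11, mean 12.5.
Difference = 2.5 − 12.5 = -10.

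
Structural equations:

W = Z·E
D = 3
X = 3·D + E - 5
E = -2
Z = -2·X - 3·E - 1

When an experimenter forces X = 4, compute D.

Under do(X=4), the mechanism X = 3·D + E - 5 is discarded; X is fixed at 4.
Since D is not a descendant of the intervened variable, it is unaffected.

3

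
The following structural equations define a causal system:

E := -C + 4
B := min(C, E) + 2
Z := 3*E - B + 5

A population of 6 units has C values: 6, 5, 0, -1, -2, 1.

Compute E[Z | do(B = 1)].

Every unit gets B=1 under the intervention. Z values become -2, 1, 16, 19, 22, 13; E[Z|do(B=1)] = 11.5.

11.5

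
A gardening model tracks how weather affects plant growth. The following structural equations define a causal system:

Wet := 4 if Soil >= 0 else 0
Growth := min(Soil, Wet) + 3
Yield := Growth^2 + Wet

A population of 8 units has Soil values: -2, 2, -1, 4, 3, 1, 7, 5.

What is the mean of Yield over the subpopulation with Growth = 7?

53

Conditioning on Growth=7 selects the 3 unit(s) with Soil ∈ {4, 7, 5}. Their Yield values: 53, 53, 53. Mean = 53.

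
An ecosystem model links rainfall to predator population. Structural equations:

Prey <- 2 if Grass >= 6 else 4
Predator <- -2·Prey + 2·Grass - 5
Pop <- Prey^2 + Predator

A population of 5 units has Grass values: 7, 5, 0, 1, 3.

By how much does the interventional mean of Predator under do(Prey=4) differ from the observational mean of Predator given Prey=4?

1.9

Every unit gets Prey=4 under the intervention. Predator values become 1, -3, -13, -11, -7; E[Predator|do(Prey=4)] = -6.6.
E[Predator|Prey=4] averages over only the 4 units with Prey=4 (Grass = 5, 0, 1, 3): Predator = -3, -13, -11, -7, mean -8.5.
Difference = -6.6 − (-8.5) = 1.9.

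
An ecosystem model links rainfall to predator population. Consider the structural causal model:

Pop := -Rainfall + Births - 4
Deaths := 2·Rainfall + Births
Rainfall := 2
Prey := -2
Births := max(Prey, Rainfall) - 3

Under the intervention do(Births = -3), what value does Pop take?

-9

do(Births=-3) replaces the equation Births := max(Prey, Rainfall) - 3 with the constant Births = -3.
Pop = -Rainfall + Births - 4  [with Rainfall=2, Births=-3]  = -9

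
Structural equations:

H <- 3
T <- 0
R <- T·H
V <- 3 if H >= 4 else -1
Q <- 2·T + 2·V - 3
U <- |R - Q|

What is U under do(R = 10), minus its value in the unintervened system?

The intervention breaks the incoming arrows to R: R <- T·H no longer applies, and R = 10.
V = 3 if H >= 4 else -1  [with H=3]  = -1
Q = 2·T + 2·V - 3  [with T=0, V=-1]  = -5
U = |R - Q|  [with R=10, Q=-5]  = 15
Without intervention: R = T·H  [with T=0, H=3]  = 0; V = 3 if H >= 4 else -1  [with H=3]  = -1; Q = 2·T + 2·V - 3  [with T=0, V=-1]  = -5; U = |R - Q|  [with R=0, Q=-5]  = 5.
Change = 15 − 5 = 10.

10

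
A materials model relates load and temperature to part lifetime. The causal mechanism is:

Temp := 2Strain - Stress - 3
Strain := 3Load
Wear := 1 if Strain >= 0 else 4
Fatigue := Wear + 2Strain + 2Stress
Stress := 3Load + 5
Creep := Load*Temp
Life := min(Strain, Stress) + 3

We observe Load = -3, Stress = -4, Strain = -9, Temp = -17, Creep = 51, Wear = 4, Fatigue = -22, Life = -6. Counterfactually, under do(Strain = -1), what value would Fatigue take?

-6

The intervention breaks the incoming arrows to Strain: Strain := 3Load no longer applies, and Strain = -1.
Stress = 3Load + 5  [with Load=-3]  = -4
Wear = 1 if Strain >= 0 else 4  [with Strain=-1]  = 4
Fatigue = Wear + 2Strain + 2Stress  [with Wear=4, Strain=-1, Stress=-4]  = -6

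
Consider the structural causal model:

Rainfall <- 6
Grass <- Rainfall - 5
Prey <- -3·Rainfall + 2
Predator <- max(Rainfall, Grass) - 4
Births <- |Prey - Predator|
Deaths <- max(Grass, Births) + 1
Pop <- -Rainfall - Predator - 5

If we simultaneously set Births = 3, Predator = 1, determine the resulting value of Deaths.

Setting Births = 3, Predator = 1 by intervention discards those variables' equations.
Grass = Rainfall - 5  [with Rainfall=6]  = 1
Deaths = max(Grass, Births) + 1  [with Grass=1, Births=3]  = 4

4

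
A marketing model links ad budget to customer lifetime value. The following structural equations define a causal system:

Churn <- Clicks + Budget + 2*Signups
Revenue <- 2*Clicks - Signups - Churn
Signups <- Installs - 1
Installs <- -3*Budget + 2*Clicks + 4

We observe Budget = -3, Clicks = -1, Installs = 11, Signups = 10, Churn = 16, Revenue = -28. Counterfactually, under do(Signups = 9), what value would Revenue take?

Under do(Signups=9), the mechanism Signups <- Installs - 1 is discarded; Signups is fixed at 9.
Churn = Clicks + Budget + 2*Signups  [with Clicks=-1, Budget=-3, Signups=9]  = 14
Revenue = 2*Clicks - Signups - Churn  [with Clicks=-1, Signups=9, Churn=14]  = -25

-25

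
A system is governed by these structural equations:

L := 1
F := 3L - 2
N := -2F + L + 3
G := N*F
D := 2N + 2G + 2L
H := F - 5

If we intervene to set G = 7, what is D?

Intervening sets G = 7 and removes its equation (G := N*F).
F = 3L - 2  [with L=1]  = 1
N = -2F + L + 3  [with F=1, L=1]  = 2
D = 2N + 2G + 2L  [with N=2, G=7, L=1]  = 20

20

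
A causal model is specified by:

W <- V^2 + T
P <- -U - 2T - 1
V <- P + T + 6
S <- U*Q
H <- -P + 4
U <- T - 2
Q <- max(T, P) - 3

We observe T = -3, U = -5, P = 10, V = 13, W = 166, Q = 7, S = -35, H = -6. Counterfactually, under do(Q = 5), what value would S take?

Intervening sets Q = 5 and removes its equation (Q <- max(T, P) - 3).
U = T - 2  [with T=-3]  = -5
S = U*Q  [with U=-5, Q=5]  = -25

-25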